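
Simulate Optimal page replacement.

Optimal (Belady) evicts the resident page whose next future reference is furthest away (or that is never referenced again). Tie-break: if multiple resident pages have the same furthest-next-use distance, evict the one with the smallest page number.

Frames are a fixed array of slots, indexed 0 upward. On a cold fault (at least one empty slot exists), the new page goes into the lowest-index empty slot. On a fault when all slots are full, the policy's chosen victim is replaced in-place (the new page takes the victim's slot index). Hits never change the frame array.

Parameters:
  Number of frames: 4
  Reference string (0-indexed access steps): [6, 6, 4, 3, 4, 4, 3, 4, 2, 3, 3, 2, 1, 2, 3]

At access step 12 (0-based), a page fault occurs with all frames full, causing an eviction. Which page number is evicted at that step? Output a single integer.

Step 0: ref 6 -> FAULT, frames=[6,-,-,-]
Step 1: ref 6 -> HIT, frames=[6,-,-,-]
Step 2: ref 4 -> FAULT, frames=[6,4,-,-]
Step 3: ref 3 -> FAULT, frames=[6,4,3,-]
Step 4: ref 4 -> HIT, frames=[6,4,3,-]
Step 5: ref 4 -> HIT, frames=[6,4,3,-]
Step 6: ref 3 -> HIT, frames=[6,4,3,-]
Step 7: ref 4 -> HIT, frames=[6,4,3,-]
Step 8: ref 2 -> FAULT, frames=[6,4,3,2]
Step 9: ref 3 -> HIT, frames=[6,4,3,2]
Step 10: ref 3 -> HIT, frames=[6,4,3,2]
Step 11: ref 2 -> HIT, frames=[6,4,3,2]
Step 12: ref 1 -> FAULT, evict 4, frames=[6,1,3,2]
At step 12: evicted page 4

Answer: 4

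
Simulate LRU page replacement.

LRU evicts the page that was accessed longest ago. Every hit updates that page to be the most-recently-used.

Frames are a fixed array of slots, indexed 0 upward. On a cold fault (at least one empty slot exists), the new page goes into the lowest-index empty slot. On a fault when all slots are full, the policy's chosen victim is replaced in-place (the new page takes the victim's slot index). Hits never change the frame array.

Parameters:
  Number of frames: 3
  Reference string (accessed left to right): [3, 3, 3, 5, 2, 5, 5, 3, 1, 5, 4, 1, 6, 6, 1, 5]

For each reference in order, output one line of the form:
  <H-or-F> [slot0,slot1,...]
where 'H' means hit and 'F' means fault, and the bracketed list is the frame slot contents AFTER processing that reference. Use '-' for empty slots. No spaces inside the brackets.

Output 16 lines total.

F [3,-,-]
H [3,-,-]
H [3,-,-]
F [3,5,-]
F [3,5,2]
H [3,5,2]
H [3,5,2]
H [3,5,2]
F [3,5,1]
H [3,5,1]
F [4,5,1]
H [4,5,1]
F [4,6,1]
H [4,6,1]
H [4,6,1]
F [5,6,1]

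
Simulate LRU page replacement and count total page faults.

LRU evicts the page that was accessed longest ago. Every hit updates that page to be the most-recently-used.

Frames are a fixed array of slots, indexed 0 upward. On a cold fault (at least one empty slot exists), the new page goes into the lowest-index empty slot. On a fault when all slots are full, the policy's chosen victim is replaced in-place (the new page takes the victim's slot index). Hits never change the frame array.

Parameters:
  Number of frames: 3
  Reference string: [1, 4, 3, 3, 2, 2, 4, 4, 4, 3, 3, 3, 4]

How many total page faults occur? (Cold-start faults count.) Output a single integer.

Answer: 4

Derivation:
Step 0: ref 1 → FAULT, frames=[1,-,-]
Step 1: ref 4 → FAULT, frames=[1,4,-]
Step 2: ref 3 → FAULT, frames=[1,4,3]
Step 3: ref 3 → HIT, frames=[1,4,3]
Step 4: ref 2 → FAULT (evict 1), frames=[2,4,3]
Step 5: ref 2 → HIT, frames=[2,4,3]
Step 6: ref 4 → HIT, frames=[2,4,3]
Step 7: ref 4 → HIT, frames=[2,4,3]
Step 8: ref 4 → HIT, frames=[2,4,3]
Step 9: ref 3 → HIT, frames=[2,4,3]
Step 10: ref 3 → HIT, frames=[2,4,3]
Step 11: ref 3 → HIT, frames=[2,4,3]
Step 12: ref 4 → HIT, frames=[2,4,3]
Total faults: 4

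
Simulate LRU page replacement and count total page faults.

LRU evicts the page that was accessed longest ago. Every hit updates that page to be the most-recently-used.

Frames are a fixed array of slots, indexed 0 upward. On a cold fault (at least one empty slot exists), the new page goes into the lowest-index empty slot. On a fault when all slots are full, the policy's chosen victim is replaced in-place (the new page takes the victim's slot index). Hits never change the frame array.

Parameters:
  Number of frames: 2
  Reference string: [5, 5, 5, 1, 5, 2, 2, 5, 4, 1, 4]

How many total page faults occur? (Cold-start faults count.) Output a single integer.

Step 0: ref 5 → FAULT, frames=[5,-]
Step 1: ref 5 → HIT, frames=[5,-]
Step 2: ref 5 → HIT, frames=[5,-]
Step 3: ref 1 → FAULT, frames=[5,1]
Step 4: ref 5 → HIT, frames=[5,1]
Step 5: ref 2 → FAULT (evict 1), frames=[5,2]
Step 6: ref 2 → HIT, frames=[5,2]
Step 7: ref 5 → HIT, frames=[5,2]
Step 8: ref 4 → FAULT (evict 2), frames=[5,4]
Step 9: ref 1 → FAULT (evict 5), frames=[1,4]
Step 10: ref 4 → HIT, frames=[1,4]
Total faults: 5

Answer: 5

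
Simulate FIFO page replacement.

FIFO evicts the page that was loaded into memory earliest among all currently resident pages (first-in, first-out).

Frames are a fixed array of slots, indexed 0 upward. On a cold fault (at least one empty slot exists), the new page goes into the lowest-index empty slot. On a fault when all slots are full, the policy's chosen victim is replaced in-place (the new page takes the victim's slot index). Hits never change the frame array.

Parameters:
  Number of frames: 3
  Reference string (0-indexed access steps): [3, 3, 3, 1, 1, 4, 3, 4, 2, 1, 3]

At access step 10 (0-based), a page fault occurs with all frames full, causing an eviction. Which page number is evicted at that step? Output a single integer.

Answer: 1

Derivation:
Step 0: ref 3 -> FAULT, frames=[3,-,-]
Step 1: ref 3 -> HIT, frames=[3,-,-]
Step 2: ref 3 -> HIT, frames=[3,-,-]
Step 3: ref 1 -> FAULT, frames=[3,1,-]
Step 4: ref 1 -> HIT, frames=[3,1,-]
Step 5: ref 4 -> FAULT, frames=[3,1,4]
Step 6: ref 3 -> HIT, frames=[3,1,4]
Step 7: ref 4 -> HIT, frames=[3,1,4]
Step 8: ref 2 -> FAULT, evict 3, frames=[2,1,4]
Step 9: ref 1 -> HIT, frames=[2,1,4]
Step 10: ref 3 -> FAULT, evict 1, frames=[2,3,4]
At step 10: evicted page 1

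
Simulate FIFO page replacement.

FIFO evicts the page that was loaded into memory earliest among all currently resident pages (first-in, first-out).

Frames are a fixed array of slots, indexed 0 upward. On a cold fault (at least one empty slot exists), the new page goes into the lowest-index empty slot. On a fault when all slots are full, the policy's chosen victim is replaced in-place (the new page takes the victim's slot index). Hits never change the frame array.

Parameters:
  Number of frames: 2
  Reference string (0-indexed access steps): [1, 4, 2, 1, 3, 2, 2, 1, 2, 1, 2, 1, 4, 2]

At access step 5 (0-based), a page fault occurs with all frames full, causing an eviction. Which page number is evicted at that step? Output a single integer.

Answer: 1

Derivation:
Step 0: ref 1 -> FAULT, frames=[1,-]
Step 1: ref 4 -> FAULT, frames=[1,4]
Step 2: ref 2 -> FAULT, evict 1, frames=[2,4]
Step 3: ref 1 -> FAULT, evict 4, frames=[2,1]
Step 4: ref 3 -> FAULT, evict 2, frames=[3,1]
Step 5: ref 2 -> FAULT, evict 1, frames=[3,2]
At step 5: evicted page 1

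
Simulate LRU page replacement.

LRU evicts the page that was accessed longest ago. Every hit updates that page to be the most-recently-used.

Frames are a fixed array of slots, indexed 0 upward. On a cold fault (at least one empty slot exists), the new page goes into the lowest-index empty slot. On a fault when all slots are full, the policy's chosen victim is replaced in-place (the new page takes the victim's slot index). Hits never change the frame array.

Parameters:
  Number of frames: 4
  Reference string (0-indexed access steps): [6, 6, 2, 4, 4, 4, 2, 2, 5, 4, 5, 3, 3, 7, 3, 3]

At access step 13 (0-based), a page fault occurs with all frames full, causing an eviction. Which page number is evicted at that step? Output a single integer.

Step 0: ref 6 -> FAULT, frames=[6,-,-,-]
Step 1: ref 6 -> HIT, frames=[6,-,-,-]
Step 2: ref 2 -> FAULT, frames=[6,2,-,-]
Step 3: ref 4 -> FAULT, frames=[6,2,4,-]
Step 4: ref 4 -> HIT, frames=[6,2,4,-]
Step 5: ref 4 -> HIT, frames=[6,2,4,-]
Step 6: ref 2 -> HIT, frames=[6,2,4,-]
Step 7: ref 2 -> HIT, frames=[6,2,4,-]
Step 8: ref 5 -> FAULT, frames=[6,2,4,5]
Step 9: ref 4 -> HIT, frames=[6,2,4,5]
Step 10: ref 5 -> HIT, frames=[6,2,4,5]
Step 11: ref 3 -> FAULT, evict 6, frames=[3,2,4,5]
Step 12: ref 3 -> HIT, frames=[3,2,4,5]
Step 13: ref 7 -> FAULT, evict 2, frames=[3,7,4,5]
At step 13: evicted page 2

Answer: 2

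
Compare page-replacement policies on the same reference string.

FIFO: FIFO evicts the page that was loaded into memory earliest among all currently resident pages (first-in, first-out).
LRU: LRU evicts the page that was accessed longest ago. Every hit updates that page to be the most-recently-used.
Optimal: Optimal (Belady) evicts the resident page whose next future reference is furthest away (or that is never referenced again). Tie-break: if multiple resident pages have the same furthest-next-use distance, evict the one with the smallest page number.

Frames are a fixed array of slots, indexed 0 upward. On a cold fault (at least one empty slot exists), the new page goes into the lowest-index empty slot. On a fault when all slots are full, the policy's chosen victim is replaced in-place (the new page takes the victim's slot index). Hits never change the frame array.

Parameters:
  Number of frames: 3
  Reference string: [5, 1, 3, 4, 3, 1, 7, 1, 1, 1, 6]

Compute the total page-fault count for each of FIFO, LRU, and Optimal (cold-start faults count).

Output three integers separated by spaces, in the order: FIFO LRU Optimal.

--- FIFO ---
  step 0: ref 5 -> FAULT, frames=[5,-,-] (faults so far: 1)
  step 1: ref 1 -> FAULT, frames=[5,1,-] (faults so far: 2)
  step 2: ref 3 -> FAULT, frames=[5,1,3] (faults so far: 3)
  step 3: ref 4 -> FAULT, evict 5, frames=[4,1,3] (faults so far: 4)
  step 4: ref 3 -> HIT, frames=[4,1,3] (faults so far: 4)
  step 5: ref 1 -> HIT, frames=[4,1,3] (faults so far: 4)
  step 6: ref 7 -> FAULT, evict 1, frames=[4,7,3] (faults so far: 5)
  step 7: ref 1 -> FAULT, evict 3, frames=[4,7,1] (faults so far: 6)
  step 8: ref 1 -> HIT, frames=[4,7,1] (faults so far: 6)
  step 9: ref 1 -> HIT, frames=[4,7,1] (faults so far: 6)
  step 10: ref 6 -> FAULT, evict 4, frames=[6,7,1] (faults so far: 7)
  FIFO total faults: 7
--- LRU ---
  step 0: ref 5 -> FAULT, frames=[5,-,-] (faults so far: 1)
  step 1: ref 1 -> FAULT, frames=[5,1,-] (faults so far: 2)
  step 2: ref 3 -> FAULT, frames=[5,1,3] (faults so far: 3)
  step 3: ref 4 -> FAULT, evict 5, frames=[4,1,3] (faults so far: 4)
  step 4: ref 3 -> HIT, frames=[4,1,3] (faults so far: 4)
  step 5: ref 1 -> HIT, frames=[4,1,3] (faults so far: 4)
  step 6: ref 7 -> FAULT, evict 4, frames=[7,1,3] (faults so far: 5)
  step 7: ref 1 -> HIT, frames=[7,1,3] (faults so far: 5)
  step 8: ref 1 -> HIT, frames=[7,1,3] (faults so far: 5)
  step 9: ref 1 -> HIT, frames=[7,1,3] (faults so far: 5)
  step 10: ref 6 -> FAULT, evict 3, frames=[7,1,6] (faults so far: 6)
  LRU total faults: 6
--- Optimal ---
  step 0: ref 5 -> FAULT, frames=[5,-,-] (faults so far: 1)
  step 1: ref 1 -> FAULT, frames=[5,1,-] (faults so far: 2)
  step 2: ref 3 -> FAULT, frames=[5,1,3] (faults so far: 3)
  step 3: ref 4 -> FAULT, evict 5, frames=[4,1,3] (faults so far: 4)
  step 4: ref 3 -> HIT, frames=[4,1,3] (faults so far: 4)
  step 5: ref 1 -> HIT, frames=[4,1,3] (faults so far: 4)
  step 6: ref 7 -> FAULT, evict 3, frames=[4,1,7] (faults so far: 5)
  step 7: ref 1 -> HIT, frames=[4,1,7] (faults so far: 5)
  step 8: ref 1 -> HIT, frames=[4,1,7] (faults so far: 5)
  step 9: ref 1 -> HIT, frames=[4,1,7] (faults so far: 5)
  step 10: ref 6 -> FAULT, evict 1, frames=[4,6,7] (faults so far: 6)
  Optimal total faults: 6

Answer: 7 6 6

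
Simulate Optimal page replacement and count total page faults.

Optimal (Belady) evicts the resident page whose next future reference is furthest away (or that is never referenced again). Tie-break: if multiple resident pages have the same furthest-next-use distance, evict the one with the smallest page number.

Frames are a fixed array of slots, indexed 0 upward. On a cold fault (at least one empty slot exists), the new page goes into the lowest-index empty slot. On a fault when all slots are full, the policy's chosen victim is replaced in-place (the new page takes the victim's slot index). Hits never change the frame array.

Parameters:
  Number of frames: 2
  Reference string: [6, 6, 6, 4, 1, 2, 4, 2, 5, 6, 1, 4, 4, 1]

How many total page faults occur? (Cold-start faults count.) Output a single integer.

Answer: 7

Derivation:
Step 0: ref 6 → FAULT, frames=[6,-]
Step 1: ref 6 → HIT, frames=[6,-]
Step 2: ref 6 → HIT, frames=[6,-]
Step 3: ref 4 → FAULT, frames=[6,4]
Step 4: ref 1 → FAULT (evict 6), frames=[1,4]
Step 5: ref 2 → FAULT (evict 1), frames=[2,4]
Step 6: ref 4 → HIT, frames=[2,4]
Step 7: ref 2 → HIT, frames=[2,4]
Step 8: ref 5 → FAULT (evict 2), frames=[5,4]
Step 9: ref 6 → FAULT (evict 5), frames=[6,4]
Step 10: ref 1 → FAULT (evict 6), frames=[1,4]
Step 11: ref 4 → HIT, frames=[1,4]
Step 12: ref 4 → HIT, frames=[1,4]
Step 13: ref 1 → HIT, frames=[1,4]
Total faults: 7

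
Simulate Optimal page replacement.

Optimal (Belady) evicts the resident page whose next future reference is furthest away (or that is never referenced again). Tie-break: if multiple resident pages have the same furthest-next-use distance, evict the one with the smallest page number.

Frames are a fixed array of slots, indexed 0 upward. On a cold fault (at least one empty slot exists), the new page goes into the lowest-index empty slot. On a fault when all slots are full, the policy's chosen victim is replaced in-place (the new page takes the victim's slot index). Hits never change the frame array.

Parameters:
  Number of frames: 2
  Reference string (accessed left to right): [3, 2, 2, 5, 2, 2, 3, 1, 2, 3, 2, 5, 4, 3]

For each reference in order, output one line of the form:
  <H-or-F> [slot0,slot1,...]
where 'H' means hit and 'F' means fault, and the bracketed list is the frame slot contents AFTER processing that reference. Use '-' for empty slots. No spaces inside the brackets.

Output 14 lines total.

F [3,-]
F [3,2]
H [3,2]
F [5,2]
H [5,2]
H [5,2]
F [3,2]
F [1,2]
H [1,2]
F [3,2]
H [3,2]
F [3,5]
F [3,4]
H [3,4]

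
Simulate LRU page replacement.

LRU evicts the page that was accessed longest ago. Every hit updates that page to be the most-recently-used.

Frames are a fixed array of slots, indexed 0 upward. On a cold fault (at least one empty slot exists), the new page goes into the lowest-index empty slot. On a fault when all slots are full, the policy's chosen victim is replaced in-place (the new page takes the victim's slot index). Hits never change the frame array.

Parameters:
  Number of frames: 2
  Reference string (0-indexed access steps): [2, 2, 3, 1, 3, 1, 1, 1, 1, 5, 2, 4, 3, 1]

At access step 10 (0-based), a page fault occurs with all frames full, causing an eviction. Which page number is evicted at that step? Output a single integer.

Step 0: ref 2 -> FAULT, frames=[2,-]
Step 1: ref 2 -> HIT, frames=[2,-]
Step 2: ref 3 -> FAULT, frames=[2,3]
Step 3: ref 1 -> FAULT, evict 2, frames=[1,3]
Step 4: ref 3 -> HIT, frames=[1,3]
Step 5: ref 1 -> HIT, frames=[1,3]
Step 6: ref 1 -> HIT, frames=[1,3]
Step 7: ref 1 -> HIT, frames=[1,3]
Step 8: ref 1 -> HIT, frames=[1,3]
Step 9: ref 5 -> FAULT, evict 3, frames=[1,5]
Step 10: ref 2 -> FAULT, evict 1, frames=[2,5]
At step 10: evicted page 1

Answer: 1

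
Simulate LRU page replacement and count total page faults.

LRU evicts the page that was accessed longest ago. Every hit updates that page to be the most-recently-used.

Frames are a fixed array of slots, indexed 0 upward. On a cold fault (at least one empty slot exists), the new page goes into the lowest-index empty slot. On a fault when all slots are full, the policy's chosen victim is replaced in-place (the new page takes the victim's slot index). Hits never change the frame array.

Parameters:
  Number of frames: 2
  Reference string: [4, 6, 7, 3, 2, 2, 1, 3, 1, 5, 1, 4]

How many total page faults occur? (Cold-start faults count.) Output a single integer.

Step 0: ref 4 → FAULT, frames=[4,-]
Step 1: ref 6 → FAULT, frames=[4,6]
Step 2: ref 7 → FAULT (evict 4), frames=[7,6]
Step 3: ref 3 → FAULT (evict 6), frames=[7,3]
Step 4: ref 2 → FAULT (evict 7), frames=[2,3]
Step 5: ref 2 → HIT, frames=[2,3]
Step 6: ref 1 → FAULT (evict 3), frames=[2,1]
Step 7: ref 3 → FAULT (evict 2), frames=[3,1]
Step 8: ref 1 → HIT, frames=[3,1]
Step 9: ref 5 → FAULT (evict 3), frames=[5,1]
Step 10: ref 1 → HIT, frames=[5,1]
Step 11: ref 4 → FAULT (evict 5), frames=[4,1]
Total faults: 9

Answer: 9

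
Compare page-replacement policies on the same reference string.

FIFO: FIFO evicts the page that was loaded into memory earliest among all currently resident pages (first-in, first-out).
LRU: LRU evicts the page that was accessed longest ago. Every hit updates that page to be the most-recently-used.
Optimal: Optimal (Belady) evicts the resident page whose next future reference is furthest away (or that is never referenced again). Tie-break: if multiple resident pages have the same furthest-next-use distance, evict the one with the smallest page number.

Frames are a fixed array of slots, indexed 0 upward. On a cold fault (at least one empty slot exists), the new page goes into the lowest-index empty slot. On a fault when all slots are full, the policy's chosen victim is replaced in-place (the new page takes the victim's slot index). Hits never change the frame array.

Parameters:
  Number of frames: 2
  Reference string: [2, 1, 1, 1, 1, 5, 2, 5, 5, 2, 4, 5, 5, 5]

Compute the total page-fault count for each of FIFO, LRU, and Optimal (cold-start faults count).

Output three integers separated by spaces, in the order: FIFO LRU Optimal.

--- FIFO ---
  step 0: ref 2 -> FAULT, frames=[2,-] (faults so far: 1)
  step 1: ref 1 -> FAULT, frames=[2,1] (faults so far: 2)
  step 2: ref 1 -> HIT, frames=[2,1] (faults so far: 2)
  step 3: ref 1 -> HIT, frames=[2,1] (faults so far: 2)
  step 4: ref 1 -> HIT, frames=[2,1] (faults so far: 2)
  step 5: ref 5 -> FAULT, evict 2, frames=[5,1] (faults so far: 3)
  step 6: ref 2 -> FAULT, evict 1, frames=[5,2] (faults so far: 4)
  step 7: ref 5 -> HIT, frames=[5,2] (faults so far: 4)
  step 8: ref 5 -> HIT, frames=[5,2] (faults so far: 4)
  step 9: ref 2 -> HIT, frames=[5,2] (faults so far: 4)
  step 10: ref 4 -> FAULT, evict 5, frames=[4,2] (faults so far: 5)
  step 11: ref 5 -> FAULT, evict 2, frames=[4,5] (faults so far: 6)
  step 12: ref 5 -> HIT, frames=[4,5] (faults so far: 6)
  step 13: ref 5 -> HIT, frames=[4,5] (faults so far: 6)
  FIFO total faults: 6
--- LRU ---
  step 0: ref 2 -> FAULT, frames=[2,-] (faults so far: 1)
  step 1: ref 1 -> FAULT, frames=[2,1] (faults so far: 2)
  step 2: ref 1 -> HIT, frames=[2,1] (faults so far: 2)
  step 3: ref 1 -> HIT, frames=[2,1] (faults so far: 2)
  step 4: ref 1 -> HIT, frames=[2,1] (faults so far: 2)
  step 5: ref 5 -> FAULT, evict 2, frames=[5,1] (faults so far: 3)
  step 6: ref 2 -> FAULT, evict 1, frames=[5,2] (faults so far: 4)
  step 7: ref 5 -> HIT, frames=[5,2] (faults so far: 4)
  step 8: ref 5 -> HIT, frames=[5,2] (faults so far: 4)
  step 9: ref 2 -> HIT, frames=[5,2] (faults so far: 4)
  step 10: ref 4 -> FAULT, evict 5, frames=[4,2] (faults so far: 5)
  step 11: ref 5 -> FAULT, evict 2, frames=[4,5] (faults so far: 6)
  step 12: ref 5 -> HIT, frames=[4,5] (faults so far: 6)
  step 13: ref 5 -> HIT, frames=[4,5] (faults so far: 6)
  LRU total faults: 6
--- Optimal ---
  step 0: ref 2 -> FAULT, frames=[2,-] (faults so far: 1)
  step 1: ref 1 -> FAULT, frames=[2,1] (faults so far: 2)
  step 2: ref 1 -> HIT, frames=[2,1] (faults so far: 2)
  step 3: ref 1 -> HIT, frames=[2,1] (faults so far: 2)
  step 4: ref 1 -> HIT, frames=[2,1] (faults so far: 2)
  step 5: ref 5 -> FAULT, evict 1, frames=[2,5] (faults so far: 3)
  step 6: ref 2 -> HIT, frames=[2,5] (faults so far: 3)
  step 7: ref 5 -> HIT, frames=[2,5] (faults so far: 3)
  step 8: ref 5 -> HIT, frames=[2,5] (faults so far: 3)
  step 9: ref 2 -> HIT, frames=[2,5] (faults so far: 3)
  step 10: ref 4 -> FAULT, evict 2, frames=[4,5] (faults so far: 4)
  step 11: ref 5 -> HIT, frames=[4,5] (faults so far: 4)
  step 12: ref 5 -> HIT, frames=[4,5] (faults so far: 4)
  step 13: ref 5 -> HIT, frames=[4,5] (faults so far: 4)
  Optimal total faults: 4

Answer: 6 6 4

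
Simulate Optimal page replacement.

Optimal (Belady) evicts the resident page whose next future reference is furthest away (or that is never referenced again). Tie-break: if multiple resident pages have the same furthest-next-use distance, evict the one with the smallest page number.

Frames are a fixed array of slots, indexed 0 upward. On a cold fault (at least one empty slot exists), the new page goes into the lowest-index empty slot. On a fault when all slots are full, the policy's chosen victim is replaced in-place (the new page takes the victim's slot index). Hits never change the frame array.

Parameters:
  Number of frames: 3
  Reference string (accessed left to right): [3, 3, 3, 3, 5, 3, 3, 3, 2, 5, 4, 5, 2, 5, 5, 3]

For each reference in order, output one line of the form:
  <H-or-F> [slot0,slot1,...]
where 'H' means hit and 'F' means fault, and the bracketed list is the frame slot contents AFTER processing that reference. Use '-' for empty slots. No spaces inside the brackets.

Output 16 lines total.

F [3,-,-]
H [3,-,-]
H [3,-,-]
H [3,-,-]
F [3,5,-]
H [3,5,-]
H [3,5,-]
H [3,5,-]
F [3,5,2]
H [3,5,2]
F [4,5,2]
H [4,5,2]
H [4,5,2]
H [4,5,2]
H [4,5,2]
F [4,5,3]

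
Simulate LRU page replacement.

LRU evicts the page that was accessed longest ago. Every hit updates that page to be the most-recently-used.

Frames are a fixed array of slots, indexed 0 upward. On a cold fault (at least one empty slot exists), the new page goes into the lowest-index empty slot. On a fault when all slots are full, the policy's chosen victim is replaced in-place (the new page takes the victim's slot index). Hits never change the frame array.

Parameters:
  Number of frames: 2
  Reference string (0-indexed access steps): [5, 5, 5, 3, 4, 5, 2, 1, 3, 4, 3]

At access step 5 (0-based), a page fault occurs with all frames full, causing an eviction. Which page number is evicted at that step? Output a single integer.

Step 0: ref 5 -> FAULT, frames=[5,-]
Step 1: ref 5 -> HIT, frames=[5,-]
Step 2: ref 5 -> HIT, frames=[5,-]
Step 3: ref 3 -> FAULT, frames=[5,3]
Step 4: ref 4 -> FAULT, evict 5, frames=[4,3]
Step 5: ref 5 -> FAULT, evict 3, frames=[4,5]
At step 5: evicted page 3

Answer: 3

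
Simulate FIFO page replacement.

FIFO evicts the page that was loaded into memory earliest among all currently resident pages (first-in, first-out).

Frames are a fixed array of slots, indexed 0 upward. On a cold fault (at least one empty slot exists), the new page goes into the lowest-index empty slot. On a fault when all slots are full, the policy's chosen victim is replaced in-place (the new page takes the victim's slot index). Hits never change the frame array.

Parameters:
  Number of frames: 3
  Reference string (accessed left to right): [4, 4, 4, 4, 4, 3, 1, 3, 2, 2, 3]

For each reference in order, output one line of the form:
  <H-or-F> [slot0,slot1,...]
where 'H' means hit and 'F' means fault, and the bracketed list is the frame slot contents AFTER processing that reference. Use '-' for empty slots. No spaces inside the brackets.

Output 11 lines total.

F [4,-,-]
H [4,-,-]
H [4,-,-]
H [4,-,-]
H [4,-,-]
F [4,3,-]
F [4,3,1]
H [4,3,1]
F [2,3,1]
H [2,3,1]
H [2,3,1]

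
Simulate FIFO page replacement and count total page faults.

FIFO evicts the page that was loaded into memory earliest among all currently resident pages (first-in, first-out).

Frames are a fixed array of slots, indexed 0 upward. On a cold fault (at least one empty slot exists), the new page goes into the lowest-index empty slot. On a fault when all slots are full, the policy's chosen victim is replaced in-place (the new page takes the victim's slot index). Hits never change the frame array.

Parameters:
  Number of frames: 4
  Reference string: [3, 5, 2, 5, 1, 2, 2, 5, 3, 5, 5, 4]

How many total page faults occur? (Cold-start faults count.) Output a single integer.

Answer: 5

Derivation:
Step 0: ref 3 → FAULT, frames=[3,-,-,-]
Step 1: ref 5 → FAULT, frames=[3,5,-,-]
Step 2: ref 2 → FAULT, frames=[3,5,2,-]
Step 3: ref 5 → HIT, frames=[3,5,2,-]
Step 4: ref 1 → FAULT, frames=[3,5,2,1]
Step 5: ref 2 → HIT, frames=[3,5,2,1]
Step 6: ref 2 → HIT, frames=[3,5,2,1]
Step 7: ref 5 → HIT, frames=[3,5,2,1]
Step 8: ref 3 → HIT, frames=[3,5,2,1]
Step 9: ref 5 → HIT, frames=[3,5,2,1]
Step 10: ref 5 → HIT, frames=[3,5,2,1]
Step 11: ref 4 → FAULT (evict 3), frames=[4,5,2,1]
Total faults: 5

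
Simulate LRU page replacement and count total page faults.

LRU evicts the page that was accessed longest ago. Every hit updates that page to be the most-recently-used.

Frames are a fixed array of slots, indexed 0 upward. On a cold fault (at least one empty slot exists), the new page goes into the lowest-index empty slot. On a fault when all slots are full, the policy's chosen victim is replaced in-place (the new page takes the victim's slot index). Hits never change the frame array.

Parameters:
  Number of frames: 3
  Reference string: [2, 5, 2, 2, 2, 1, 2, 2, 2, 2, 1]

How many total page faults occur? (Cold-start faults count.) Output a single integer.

Answer: 3

Derivation:
Step 0: ref 2 → FAULT, frames=[2,-,-]
Step 1: ref 5 → FAULT, frames=[2,5,-]
Step 2: ref 2 → HIT, frames=[2,5,-]
Step 3: ref 2 → HIT, frames=[2,5,-]
Step 4: ref 2 → HIT, frames=[2,5,-]
Step 5: ref 1 → FAULT, frames=[2,5,1]
Step 6: ref 2 → HIT, frames=[2,5,1]
Step 7: ref 2 → HIT, frames=[2,5,1]
Step 8: ref 2 → HIT, frames=[2,5,1]
Step 9: ref 2 → HIT, frames=[2,5,1]
Step 10: ref 1 → HIT, frames=[2,5,1]
Total faults: 3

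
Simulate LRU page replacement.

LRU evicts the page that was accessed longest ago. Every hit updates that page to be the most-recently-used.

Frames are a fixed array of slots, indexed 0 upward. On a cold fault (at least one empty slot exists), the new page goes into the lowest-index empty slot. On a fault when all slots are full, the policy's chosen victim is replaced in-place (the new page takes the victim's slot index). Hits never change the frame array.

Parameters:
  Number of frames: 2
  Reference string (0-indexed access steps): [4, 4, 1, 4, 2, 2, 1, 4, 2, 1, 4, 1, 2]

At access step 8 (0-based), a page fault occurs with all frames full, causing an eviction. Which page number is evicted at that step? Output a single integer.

Answer: 1

Derivation:
Step 0: ref 4 -> FAULT, frames=[4,-]
Step 1: ref 4 -> HIT, frames=[4,-]
Step 2: ref 1 -> FAULT, frames=[4,1]
Step 3: ref 4 -> HIT, frames=[4,1]
Step 4: ref 2 -> FAULT, evict 1, frames=[4,2]
Step 5: ref 2 -> HIT, frames=[4,2]
Step 6: ref 1 -> FAULT, evict 4, frames=[1,2]
Step 7: ref 4 -> FAULT, evict 2, frames=[1,4]
Step 8: ref 2 -> FAULT, evict 1, frames=[2,4]
At step 8: evicted page 1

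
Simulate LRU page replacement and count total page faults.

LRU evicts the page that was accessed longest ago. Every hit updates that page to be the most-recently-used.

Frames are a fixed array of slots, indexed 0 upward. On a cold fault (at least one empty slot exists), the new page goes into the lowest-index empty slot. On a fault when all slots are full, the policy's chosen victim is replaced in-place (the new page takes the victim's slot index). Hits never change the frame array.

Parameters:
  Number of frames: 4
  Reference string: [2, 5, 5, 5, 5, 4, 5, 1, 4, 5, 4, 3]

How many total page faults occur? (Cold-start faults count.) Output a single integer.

Step 0: ref 2 → FAULT, frames=[2,-,-,-]
Step 1: ref 5 → FAULT, frames=[2,5,-,-]
Step 2: ref 5 → HIT, frames=[2,5,-,-]
Step 3: ref 5 → HIT, frames=[2,5,-,-]
Step 4: ref 5 → HIT, frames=[2,5,-,-]
Step 5: ref 4 → FAULT, frames=[2,5,4,-]
Step 6: ref 5 → HIT, frames=[2,5,4,-]
Step 7: ref 1 → FAULT, frames=[2,5,4,1]
Step 8: ref 4 → HIT, frames=[2,5,4,1]
Step 9: ref 5 → HIT, frames=[2,5,4,1]
Step 10: ref 4 → HIT, frames=[2,5,4,1]
Step 11: ref 3 → FAULT (evict 2), frames=[3,5,4,1]
Total faults: 5

Answer: 5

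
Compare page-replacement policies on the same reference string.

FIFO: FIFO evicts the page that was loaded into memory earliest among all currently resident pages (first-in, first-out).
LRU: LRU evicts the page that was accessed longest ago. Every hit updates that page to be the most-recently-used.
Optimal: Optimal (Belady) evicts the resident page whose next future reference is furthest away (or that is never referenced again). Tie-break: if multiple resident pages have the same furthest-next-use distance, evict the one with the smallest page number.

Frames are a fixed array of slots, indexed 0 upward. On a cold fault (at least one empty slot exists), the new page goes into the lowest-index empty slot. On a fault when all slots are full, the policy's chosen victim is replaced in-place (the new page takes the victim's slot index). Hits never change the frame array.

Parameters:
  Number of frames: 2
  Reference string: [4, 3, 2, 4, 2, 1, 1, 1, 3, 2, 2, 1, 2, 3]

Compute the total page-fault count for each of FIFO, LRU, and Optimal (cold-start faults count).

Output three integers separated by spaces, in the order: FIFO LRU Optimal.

Answer: 9 9 7

Derivation:
--- FIFO ---
  step 0: ref 4 -> FAULT, frames=[4,-] (faults so far: 1)
  step 1: ref 3 -> FAULT, frames=[4,3] (faults so far: 2)
  step 2: ref 2 -> FAULT, evict 4, frames=[2,3] (faults so far: 3)
  step 3: ref 4 -> FAULT, evict 3, frames=[2,4] (faults so far: 4)
  step 4: ref 2 -> HIT, frames=[2,4] (faults so far: 4)
  step 5: ref 1 -> FAULT, evict 2, frames=[1,4] (faults so far: 5)
  step 6: ref 1 -> HIT, frames=[1,4] (faults so far: 5)
  step 7: ref 1 -> HIT, frames=[1,4] (faults so far: 5)
  step 8: ref 3 -> FAULT, evict 4, frames=[1,3] (faults so far: 6)
  step 9: ref 2 -> FAULT, evict 1, frames=[2,3] (faults so far: 7)
  step 10: ref 2 -> HIT, frames=[2,3] (faults so far: 7)
  step 11: ref 1 -> FAULT, evict 3, frames=[2,1] (faults so far: 8)
  step 12: ref 2 -> HIT, frames=[2,1] (faults so far: 8)
  step 13: ref 3 -> FAULT, evict 2, frames=[3,1] (faults so far: 9)
  FIFO total faults: 9
--- LRU ---
  step 0: ref 4 -> FAULT, frames=[4,-] (faults so far: 1)
  step 1: ref 3 -> FAULT, frames=[4,3] (faults so far: 2)
  step 2: ref 2 -> FAULT, evict 4, frames=[2,3] (faults so far: 3)
  step 3: ref 4 -> FAULT, evict 3, frames=[2,4] (faults so far: 4)
  step 4: ref 2 -> HIT, frames=[2,4] (faults so far: 4)
  step 5: ref 1 -> FAULT, evict 4, frames=[2,1] (faults so far: 5)
  step 6: ref 1 -> HIT, frames=[2,1] (faults so far: 5)
  step 7: ref 1 -> HIT, frames=[2,1] (faults so far: 5)
  step 8: ref 3 -> FAULT, evict 2, frames=[3,1] (faults so far: 6)
  step 9: ref 2 -> FAULT, evict 1, frames=[3,2] (faults so far: 7)
  step 10: ref 2 -> HIT, frames=[3,2] (faults so far: 7)
  step 11: ref 1 -> FAULT, evict 3, frames=[1,2] (faults so far: 8)
  step 12: ref 2 -> HIT, frames=[1,2] (faults so far: 8)
  step 13: ref 3 -> FAULT, evict 1, frames=[3,2] (faults so far: 9)
  LRU total faults: 9
--- Optimal ---
  step 0: ref 4 -> FAULT, frames=[4,-] (faults so far: 1)
  step 1: ref 3 -> FAULT, frames=[4,3] (faults so far: 2)
  step 2: ref 2 -> FAULT, evict 3, frames=[4,2] (faults so far: 3)
  step 3: ref 4 -> HIT, frames=[4,2] (faults so far: 3)
  step 4: ref 2 -> HIT, frames=[4,2] (faults so far: 3)
  step 5: ref 1 -> FAULT, evict 4, frames=[1,2] (faults so far: 4)
  step 6: ref 1 -> HIT, frames=[1,2] (faults so far: 4)
  step 7: ref 1 -> HIT, frames=[1,2] (faults so far: 4)
  step 8: ref 3 -> FAULT, evict 1, frames=[3,2] (faults so far: 5)
  step 9: ref 2 -> HIT, frames=[3,2] (faults so far: 5)
  step 10: ref 2 -> HIT, frames=[3,2] (faults so far: 5)
  step 11: ref 1 -> FAULT, evict 3, frames=[1,2] (faults so far: 6)
  step 12: ref 2 -> HIT, frames=[1,2] (faults so far: 6)
  step 13: ref 3 -> FAULT, evict 1, frames=[3,2] (faults so far: 7)
  Optimal total faults: 7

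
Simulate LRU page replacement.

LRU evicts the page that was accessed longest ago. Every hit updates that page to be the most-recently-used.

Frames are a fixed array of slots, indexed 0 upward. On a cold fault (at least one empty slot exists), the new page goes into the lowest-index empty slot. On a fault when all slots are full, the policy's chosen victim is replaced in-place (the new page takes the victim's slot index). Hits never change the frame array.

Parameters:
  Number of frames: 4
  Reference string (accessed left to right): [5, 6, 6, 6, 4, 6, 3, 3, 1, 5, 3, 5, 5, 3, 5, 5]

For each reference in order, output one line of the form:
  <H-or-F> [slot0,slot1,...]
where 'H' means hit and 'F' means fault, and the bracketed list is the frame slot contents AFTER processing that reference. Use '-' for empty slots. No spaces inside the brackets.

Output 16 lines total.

F [5,-,-,-]
F [5,6,-,-]
H [5,6,-,-]
H [5,6,-,-]
F [5,6,4,-]
H [5,6,4,-]
F [5,6,4,3]
H [5,6,4,3]
F [1,6,4,3]
F [1,6,5,3]
H [1,6,5,3]
H [1,6,5,3]
H [1,6,5,3]
H [1,6,5,3]
H [1,6,5,3]
H [1,6,5,3]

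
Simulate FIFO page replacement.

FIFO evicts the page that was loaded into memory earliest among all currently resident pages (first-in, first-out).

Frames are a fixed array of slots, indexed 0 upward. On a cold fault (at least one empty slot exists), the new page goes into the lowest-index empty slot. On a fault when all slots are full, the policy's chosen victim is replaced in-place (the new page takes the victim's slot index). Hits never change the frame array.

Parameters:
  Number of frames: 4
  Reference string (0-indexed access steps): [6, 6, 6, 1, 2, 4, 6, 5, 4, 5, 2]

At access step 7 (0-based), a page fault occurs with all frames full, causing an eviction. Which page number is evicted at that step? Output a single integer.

Step 0: ref 6 -> FAULT, frames=[6,-,-,-]
Step 1: ref 6 -> HIT, frames=[6,-,-,-]
Step 2: ref 6 -> HIT, frames=[6,-,-,-]
Step 3: ref 1 -> FAULT, frames=[6,1,-,-]
Step 4: ref 2 -> FAULT, frames=[6,1,2,-]
Step 5: ref 4 -> FAULT, frames=[6,1,2,4]
Step 6: ref 6 -> HIT, frames=[6,1,2,4]
Step 7: ref 5 -> FAULT, evict 6, frames=[5,1,2,4]
At step 7: evicted page 6

Answer: 6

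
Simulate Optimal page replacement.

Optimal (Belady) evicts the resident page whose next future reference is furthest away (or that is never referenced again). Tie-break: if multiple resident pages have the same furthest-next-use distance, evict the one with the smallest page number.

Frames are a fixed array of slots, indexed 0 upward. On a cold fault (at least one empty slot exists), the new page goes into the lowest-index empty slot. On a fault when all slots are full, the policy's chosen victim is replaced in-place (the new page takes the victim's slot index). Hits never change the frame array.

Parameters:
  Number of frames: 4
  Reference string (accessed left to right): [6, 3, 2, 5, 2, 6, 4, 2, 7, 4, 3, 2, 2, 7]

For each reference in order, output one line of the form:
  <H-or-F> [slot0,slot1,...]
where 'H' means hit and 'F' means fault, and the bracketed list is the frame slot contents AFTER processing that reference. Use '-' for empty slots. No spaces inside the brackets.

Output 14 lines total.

F [6,-,-,-]
F [6,3,-,-]
F [6,3,2,-]
F [6,3,2,5]
H [6,3,2,5]
H [6,3,2,5]
F [6,3,2,4]
H [6,3,2,4]
F [7,3,2,4]
H [7,3,2,4]
H [7,3,2,4]
H [7,3,2,4]
H [7,3,2,4]
H [7,3,2,4]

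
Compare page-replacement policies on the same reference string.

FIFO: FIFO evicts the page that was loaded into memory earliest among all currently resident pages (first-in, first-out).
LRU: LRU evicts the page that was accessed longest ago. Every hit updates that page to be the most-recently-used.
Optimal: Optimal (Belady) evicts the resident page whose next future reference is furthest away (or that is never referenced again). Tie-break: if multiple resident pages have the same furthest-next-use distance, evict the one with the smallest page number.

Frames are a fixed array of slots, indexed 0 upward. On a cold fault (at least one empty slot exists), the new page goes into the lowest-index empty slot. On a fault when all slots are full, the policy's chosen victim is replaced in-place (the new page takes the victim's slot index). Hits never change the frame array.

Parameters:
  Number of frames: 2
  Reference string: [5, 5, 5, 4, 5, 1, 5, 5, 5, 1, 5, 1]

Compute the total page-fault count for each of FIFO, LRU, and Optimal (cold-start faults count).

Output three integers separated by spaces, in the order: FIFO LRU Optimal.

Answer: 4 3 3

Derivation:
--- FIFO ---
  step 0: ref 5 -> FAULT, frames=[5,-] (faults so far: 1)
  step 1: ref 5 -> HIT, frames=[5,-] (faults so far: 1)
  step 2: ref 5 -> HIT, frames=[5,-] (faults so far: 1)
  step 3: ref 4 -> FAULT, frames=[5,4] (faults so far: 2)
  step 4: ref 5 -> HIT, frames=[5,4] (faults so far: 2)
  step 5: ref 1 -> FAULT, evict 5, frames=[1,4] (faults so far: 3)
  step 6: ref 5 -> FAULT, evict 4, frames=[1,5] (faults so far: 4)
  step 7: ref 5 -> HIT, frames=[1,5] (faults so far: 4)
  step 8: ref 5 -> HIT, frames=[1,5] (faults so far: 4)
  step 9: ref 1 -> HIT, frames=[1,5] (faults so far: 4)
  step 10: ref 5 -> HIT, frames=[1,5] (faults so far: 4)
  step 11: ref 1 -> HIT, frames=[1,5] (faults so far: 4)
  FIFO total faults: 4
--- LRU ---
  step 0: ref 5 -> FAULT, frames=[5,-] (faults so far: 1)
  step 1: ref 5 -> HIT, frames=[5,-] (faults so far: 1)
  step 2: ref 5 -> HIT, frames=[5,-] (faults so far: 1)
  step 3: ref 4 -> FAULT, frames=[5,4] (faults so far: 2)
  step 4: ref 5 -> HIT, frames=[5,4] (faults so far: 2)
  step 5: ref 1 -> FAULT, evict 4, frames=[5,1] (faults so far: 3)
  step 6: ref 5 -> HIT, frames=[5,1] (faults so far: 3)
  step 7: ref 5 -> HIT, frames=[5,1] (faults so far: 3)
  step 8: ref 5 -> HIT, frames=[5,1] (faults so far: 3)
  step 9: ref 1 -> HIT, frames=[5,1] (faults so far: 3)
  step 10: ref 5 -> HIT, frames=[5,1] (faults so far: 3)
  step 11: ref 1 -> HIT, frames=[5,1] (faults so far: 3)
  LRU total faults: 3
--- Optimal ---
  step 0: ref 5 -> FAULT, frames=[5,-] (faults so far: 1)
  step 1: ref 5 -> HIT, frames=[5,-] (faults so far: 1)
  step 2: ref 5 -> HIT, frames=[5,-] (faults so far: 1)
  step 3: ref 4 -> FAULT, frames=[5,4] (faults so far: 2)
  step 4: ref 5 -> HIT, frames=[5,4] (faults so far: 2)
  step 5: ref 1 -> FAULT, evict 4, frames=[5,1] (faults so far: 3)
  step 6: ref 5 -> HIT, frames=[5,1] (faults so far: 3)
  step 7: ref 5 -> HIT, frames=[5,1] (faults so far: 3)
  step 8: ref 5 -> HIT, frames=[5,1] (faults so far: 3)
  step 9: ref 1 -> HIT, frames=[5,1] (faults so far: 3)
  step 10: ref 5 -> HIT, frames=[5,1] (faults so far: 3)
  step 11: ref 1 -> HIT, frames=[5,1] (faults so far: 3)
  Optimal total faults: 3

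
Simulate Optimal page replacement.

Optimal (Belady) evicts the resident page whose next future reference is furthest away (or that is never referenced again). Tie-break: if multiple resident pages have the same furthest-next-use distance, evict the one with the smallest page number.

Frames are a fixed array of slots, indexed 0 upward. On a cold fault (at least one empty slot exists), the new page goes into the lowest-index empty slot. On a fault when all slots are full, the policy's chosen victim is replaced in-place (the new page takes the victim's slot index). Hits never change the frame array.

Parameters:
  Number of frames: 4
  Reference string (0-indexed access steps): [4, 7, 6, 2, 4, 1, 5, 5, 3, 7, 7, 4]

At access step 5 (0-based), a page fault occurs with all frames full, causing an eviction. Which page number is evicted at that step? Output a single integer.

Answer: 2

Derivation:
Step 0: ref 4 -> FAULT, frames=[4,-,-,-]
Step 1: ref 7 -> FAULT, frames=[4,7,-,-]
Step 2: ref 6 -> FAULT, frames=[4,7,6,-]
Step 3: ref 2 -> FAULT, frames=[4,7,6,2]
Step 4: ref 4 -> HIT, frames=[4,7,6,2]
Step 5: ref 1 -> FAULT, evict 2, frames=[4,7,6,1]
At step 5: evicted page 2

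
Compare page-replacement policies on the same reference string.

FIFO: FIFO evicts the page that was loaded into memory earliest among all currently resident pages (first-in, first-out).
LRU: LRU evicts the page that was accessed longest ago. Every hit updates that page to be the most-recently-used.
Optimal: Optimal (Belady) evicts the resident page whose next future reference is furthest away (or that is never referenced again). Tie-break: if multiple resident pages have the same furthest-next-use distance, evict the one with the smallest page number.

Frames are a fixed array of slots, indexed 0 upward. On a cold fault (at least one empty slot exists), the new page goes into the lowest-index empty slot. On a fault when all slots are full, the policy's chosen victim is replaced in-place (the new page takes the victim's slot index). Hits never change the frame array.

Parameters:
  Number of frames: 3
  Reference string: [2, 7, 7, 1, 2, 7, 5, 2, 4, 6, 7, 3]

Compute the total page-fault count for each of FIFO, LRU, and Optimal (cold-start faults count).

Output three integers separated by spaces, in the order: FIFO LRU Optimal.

Answer: 9 8 7

Derivation:
--- FIFO ---
  step 0: ref 2 -> FAULT, frames=[2,-,-] (faults so far: 1)
  step 1: ref 7 -> FAULT, frames=[2,7,-] (faults so far: 2)
  step 2: ref 7 -> HIT, frames=[2,7,-] (faults so far: 2)
  step 3: ref 1 -> FAULT, frames=[2,7,1] (faults so far: 3)
  step 4: ref 2 -> HIT, frames=[2,7,1] (faults so far: 3)
  step 5: ref 7 -> HIT, frames=[2,7,1] (faults so far: 3)
  step 6: ref 5 -> FAULT, evict 2, frames=[5,7,1] (faults so far: 4)
  step 7: ref 2 -> FAULT, evict 7, frames=[5,2,1] (faults so far: 5)
  step 8: ref 4 -> FAULT, evict 1, frames=[5,2,4] (faults so far: 6)
  step 9: ref 6 -> FAULT, evict 5, frames=[6,2,4] (faults so far: 7)
  step 10: ref 7 -> FAULT, evict 2, frames=[6,7,4] (faults so far: 8)
  step 11: ref 3 -> FAULT, evict 4, frames=[6,7,3] (faults so far: 9)
  FIFO total faults: 9
--- LRU ---
  step 0: ref 2 -> FAULT, frames=[2,-,-] (faults so far: 1)
  step 1: ref 7 -> FAULT, frames=[2,7,-] (faults so far: 2)
  step 2: ref 7 -> HIT, frames=[2,7,-] (faults so far: 2)
  step 3: ref 1 -> FAULT, frames=[2,7,1] (faults so far: 3)
  step 4: ref 2 -> HIT, frames=[2,7,1] (faults so far: 3)
  step 5: ref 7 -> HIT, frames=[2,7,1] (faults so far: 3)
  step 6: ref 5 -> FAULT, evict 1, frames=[2,7,5] (faults so far: 4)
  step 7: ref 2 -> HIT, frames=[2,7,5] (faults so far: 4)
  step 8: ref 4 -> FAULT, evict 7, frames=[2,4,5] (faults so far: 5)
  step 9: ref 6 -> FAULT, evict 5, frames=[2,4,6] (faults so far: 6)
  step 10: ref 7 -> FAULT, evict 2, frames=[7,4,6] (faults so far: 7)
  step 11: ref 3 -> FAULT, evict 4, frames=[7,3,6] (faults so far: 8)
  LRU total faults: 8
--- Optimal ---
  step 0: ref 2 -> FAULT, frames=[2,-,-] (faults so far: 1)
  step 1: ref 7 -> FAULT, frames=[2,7,-] (faults so far: 2)
  step 2: ref 7 -> HIT, frames=[2,7,-] (faults so far: 2)
  step 3: ref 1 -> FAULT, frames=[2,7,1] (faults so far: 3)
  step 4: ref 2 -> HIT, frames=[2,7,1] (faults so far: 3)
  step 5: ref 7 -> HIT, frames=[2,7,1] (faults so far: 3)
  step 6: ref 5 -> FAULT, evict 1, frames=[2,7,5] (faults so far: 4)
  step 7: ref 2 -> HIT, frames=[2,7,5] (faults so far: 4)
  step 8: ref 4 -> FAULT, evict 2, frames=[4,7,5] (faults so far: 5)
  step 9: ref 6 -> FAULT, evict 4, frames=[6,7,5] (faults so far: 6)
  step 10: ref 7 -> HIT, frames=[6,7,5] (faults so far: 6)
  step 11: ref 3 -> FAULT, evict 5, frames=[6,7,3] (faults so far: 7)
  Optimal total faults: 7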